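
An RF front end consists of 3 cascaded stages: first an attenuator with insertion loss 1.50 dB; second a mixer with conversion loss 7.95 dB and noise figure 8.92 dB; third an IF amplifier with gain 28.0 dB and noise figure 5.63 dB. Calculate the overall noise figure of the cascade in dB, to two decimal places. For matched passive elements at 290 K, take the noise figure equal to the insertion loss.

15.37 dB

Convert to linear (a loss of L dB is a gain of −L dB): F_i = 10^(NF_i/10), G_i = 10^(G_i,dB/10)
  Stage 1: F_1 = 10^(1.50/10) = 1.413, G_1 = 10^(−1.50/10) = 0.7079
  Stage 2: F_2 = 10^(8.92/10) = 7.798, G_2 = 10^(−7.95/10) = 0.1603
  Stage 3: F_3 = 10^(5.63/10) = 3.656, G_3 = 10^(28.0/10) = 631.0
Friis cascade:
  F = 1.413 + (7.798 − 1)/0.7079 + (3.656 − 1)/0.1135 = 34.42
NF = 10 log₁₀(34.42) = 15.37 dB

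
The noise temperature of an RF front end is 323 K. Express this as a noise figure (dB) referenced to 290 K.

F = 1 + T_e/T₀ = 1 + 323/290 = 2.11379
NF = 10 log₁₀(2.11379) = 3.25 dB

3.25 dB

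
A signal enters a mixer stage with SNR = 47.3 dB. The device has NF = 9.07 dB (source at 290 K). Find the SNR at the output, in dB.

By definition F = SNR_in/SNR_out, so in dB: SNR_out = SNR_in − NF
SNR_out = 47.3 − 9.07 = 38.23 dB

38.23 dB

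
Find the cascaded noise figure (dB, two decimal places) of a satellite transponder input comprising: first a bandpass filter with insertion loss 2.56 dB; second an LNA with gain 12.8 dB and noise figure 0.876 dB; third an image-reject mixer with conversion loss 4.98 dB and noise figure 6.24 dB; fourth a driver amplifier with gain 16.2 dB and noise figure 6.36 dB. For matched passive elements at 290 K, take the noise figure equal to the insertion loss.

Convert to linear (a loss of L dB is a gain of −L dB): F_i = 10^(NF_i/10), G_i = 10^(G_i,dB/10)
  Stage 1: F_1 = 10^(2.56/10) = 1.803, G_1 = 10^(−2.56/10) = 0.5546
  Stage 2: F_2 = 10^(0.876/10) = 1.223, G_2 = 10^(12.8/10) = 19.05
  Stage 3: F_3 = 10^(6.24/10) = 4.207, G_3 = 10^(−4.98/10) = 0.3177
  Stage 4: F_4 = 10^(6.36/10) = 4.325, G_4 = 10^(16.2/10) = 41.69
Friis cascade:
  F = 1.803 + (1.223 − 1)/0.5546 + (4.207 − 1)/10.57 + (4.325 − 1)/3.357 = 3.500
NF = 10 log₁₀(3.500) = 5.44 dB

5.44 dB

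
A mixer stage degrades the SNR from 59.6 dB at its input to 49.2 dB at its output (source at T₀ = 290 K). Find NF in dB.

10.4 dB

NF (dB) = SNR_in(dB) − SNR_out(dB) when the source is at T₀
NF = 59.6 − 49.2 = 10.4 dB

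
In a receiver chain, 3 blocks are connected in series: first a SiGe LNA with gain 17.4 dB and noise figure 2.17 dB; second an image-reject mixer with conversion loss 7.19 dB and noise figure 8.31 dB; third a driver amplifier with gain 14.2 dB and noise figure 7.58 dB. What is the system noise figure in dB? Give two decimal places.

Convert to linear (a loss of L dB is a gain of −L dB): F_i = 10^(NF_i/10), G_i = 10^(G_i,dB/10)
  Stage 1: F_1 = 10^(2.17/10) = 1.648, G_1 = 10^(17.4/10) = 54.95
  Stage 2: F_2 = 10^(8.31/10) = 6.776, G_2 = 10^(−7.19/10) = 0.1910
  Stage 3: F_3 = 10^(7.58/10) = 5.728, G_3 = 10^(14.2/10) = 26.30
Friis cascade:
  F = 1.648 + (6.776 − 1)/54.95 + (5.728 − 1)/10.50 = 2.204
NF = 10 log₁₀(2.204) = 3.43 dB

3.43 dB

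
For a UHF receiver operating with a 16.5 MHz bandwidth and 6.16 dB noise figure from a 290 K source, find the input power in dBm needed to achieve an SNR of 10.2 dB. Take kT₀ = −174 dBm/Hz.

−85.5 dBm

Sensitivity = −174 + 10 log₁₀(B) + NF + SNR_min
= −174 + 72.17 + 6.16 + 10.2
= −85.47 dBm → −85.5 dBm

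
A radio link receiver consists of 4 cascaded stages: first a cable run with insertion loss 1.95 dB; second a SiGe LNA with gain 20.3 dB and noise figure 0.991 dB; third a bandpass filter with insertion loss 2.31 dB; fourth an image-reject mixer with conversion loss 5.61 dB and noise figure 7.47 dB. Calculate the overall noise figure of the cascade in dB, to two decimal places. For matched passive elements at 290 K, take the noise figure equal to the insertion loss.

Convert to linear (a loss of L dB is a gain of −L dB): F_i = 10^(NF_i/10), G_i = 10^(G_i,dB/10)
  Stage 1: F_1 = 10^(1.95/10) = 1.567, G_1 = 10^(−1.95/10) = 0.6383
  Stage 2: F_2 = 10^(0.991/10) = 1.256, G_2 = 10^(20.3/10) = 107.2
  Stage 3: F_3 = 10^(2.31/10) = 1.702, G_3 = 10^(−2.31/10) = 0.5875
  Stage 4: F_4 = 10^(7.47/10) = 5.585, G_4 = 10^(−5.61/10) = 0.2748
Friis cascade:
  F = 1.567 + (1.256 − 1)/0.6383 + (1.702 − 1)/68.39 + (5.585 − 1)/40.18 = 2.093
NF = 10 log₁₀(2.093) = 3.21 dB

3.21 dB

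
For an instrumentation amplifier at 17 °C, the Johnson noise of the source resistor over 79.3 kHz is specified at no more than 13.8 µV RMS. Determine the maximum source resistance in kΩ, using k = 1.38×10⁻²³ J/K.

T = 17 °C + 273.15 = 290.15 K
Johnson–Nyquist: V_n = √(4kTRB) ⇒ R = V_n² / (4kTB)
4kTB = 4 × 1.38×10⁻²³ × 290.15 × 7.93×10⁴ = 1.27×10⁻¹⁵
R = (1.38×10⁻⁵)² / 1.27×10⁻¹⁵ = 1.50×10⁵ Ω = 150 kΩ

150 kΩ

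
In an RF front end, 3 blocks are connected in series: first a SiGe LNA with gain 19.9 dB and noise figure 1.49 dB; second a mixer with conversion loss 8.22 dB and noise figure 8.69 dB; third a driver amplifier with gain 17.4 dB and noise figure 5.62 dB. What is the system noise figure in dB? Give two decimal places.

2.19 dB

Convert to linear (a loss of L dB is a gain of −L dB): F_i = 10^(NF_i/10), G_i = 10^(G_i,dB/10)
  Stage 1: F_1 = 10^(1.49/10) = 1.409, G_1 = 10^(19.9/10) = 97.72
  Stage 2: F_2 = 10^(8.69/10) = 7.396, G_2 = 10^(−8.22/10) = 0.1507
  Stage 3: F_3 = 10^(5.62/10) = 3.648, G_3 = 10^(17.4/10) = 54.95
Friis cascade:
  F = 1.409 + (7.396 − 1)/97.72 + (3.648 − 1)/14.72 = 1.655
NF = 10 log₁₀(1.655) = 2.19 dB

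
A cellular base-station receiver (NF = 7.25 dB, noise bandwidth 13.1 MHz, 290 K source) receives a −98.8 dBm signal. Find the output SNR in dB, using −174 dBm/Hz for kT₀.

−3.2 dB

Noise floor: N = −174 + 10 log₁₀(B) + NF
10 log₁₀(1.31×10⁷) = 71.17 dB
N = −174 + 71.17 + 7.25 = −95.58 dBm
SNR = P_sig − N = −98.8 − (−95.58) = −3.22 dB → −3.2 dB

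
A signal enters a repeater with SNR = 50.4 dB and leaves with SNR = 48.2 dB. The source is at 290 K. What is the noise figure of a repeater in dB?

2.2 dB

NF (dB) = SNR_in(dB) − SNR_out(dB) when the source is at T₀
NF = 50.4 − 48.2 = 2.2 dB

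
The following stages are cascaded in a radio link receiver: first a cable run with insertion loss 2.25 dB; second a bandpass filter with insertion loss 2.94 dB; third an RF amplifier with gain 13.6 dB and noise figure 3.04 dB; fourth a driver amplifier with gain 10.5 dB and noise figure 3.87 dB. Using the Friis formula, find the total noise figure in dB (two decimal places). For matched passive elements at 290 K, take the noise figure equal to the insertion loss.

8.36 dB

Convert to linear (a loss of L dB is a gain of −L dB): F_i = 10^(NF_i/10), G_i = 10^(G_i,dB/10)
  Stage 1: F_1 = 10^(2.25/10) = 1.679, G_1 = 10^(−2.25/10) = 0.5957
  Stage 2: F_2 = 10^(2.94/10) = 1.968, G_2 = 10^(−2.94/10) = 0.5082
  Stage 3: F_3 = 10^(3.04/10) = 2.014, G_3 = 10^(13.6/10) = 22.91
  Stage 4: F_4 = 10^(3.87/10) = 2.438, G_4 = 10^(10.5/10) = 11.22
Friis cascade:
  F = 1.679 + (1.968 − 1)/0.5957 + (2.014 − 1)/0.3027 + (2.438 − 1)/6.934 = 6.860
NF = 10 log₁₀(6.860) = 8.36 dB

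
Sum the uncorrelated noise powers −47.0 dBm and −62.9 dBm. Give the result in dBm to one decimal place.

−46.9 dBm

Convert to linear, add, convert back:
P₁ = 2.00×10⁻⁸ W, P₂ = 5.13×10⁻¹⁰ W
P_tot = 2.05×10⁻⁸ W → 10 log₁₀(P_tot / 10⁻³) = −46.9 dBm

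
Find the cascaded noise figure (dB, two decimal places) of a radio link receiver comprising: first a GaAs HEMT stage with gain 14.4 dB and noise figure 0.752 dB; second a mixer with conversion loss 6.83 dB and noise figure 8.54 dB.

Convert to linear (a loss of L dB is a gain of −L dB): F_i = 10^(NF_i/10), G_i = 10^(G_i,dB/10)
  Stage 1: F_1 = 10^(0.752/10) = 1.189, G_1 = 10^(14.4/10) = 27.54
  Stage 2: F_2 = 10^(8.54/10) = 7.145, G_2 = 10^(−6.83/10) = 0.2075
Friis cascade:
  F = 1.189 + (7.145 − 1)/27.54 = 1.412
NF = 10 log₁₀(1.412) = 1.50 dB

1.50 dB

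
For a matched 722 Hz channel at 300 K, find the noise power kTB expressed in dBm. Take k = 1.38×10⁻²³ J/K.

−145.2 dBm

P_n = kTB = 1.38×10⁻²³ × 300 × 7.22×10² = 2.99×10⁻¹⁸ W
In dBm: 10 log₁₀(2.99×10⁻¹⁸ / 10⁻³) = −145.2 dBm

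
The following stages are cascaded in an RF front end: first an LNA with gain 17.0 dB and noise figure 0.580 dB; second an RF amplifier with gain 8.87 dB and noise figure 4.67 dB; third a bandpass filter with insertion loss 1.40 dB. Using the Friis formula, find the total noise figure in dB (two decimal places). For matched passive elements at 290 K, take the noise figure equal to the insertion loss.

0.73 dB

Convert to linear (a loss of L dB is a gain of −L dB): F_i = 10^(NF_i/10), G_i = 10^(G_i,dB/10)
  Stage 1: F_1 = 10^(0.580/10) = 1.143, G_1 = 10^(17.0/10) = 50.12
  Stage 2: F_2 = 10^(4.67/10) = 2.931, G_2 = 10^(8.87/10) = 7.709
  Stage 3: F_3 = 10^(1.40/10) = 1.380, G_3 = 10^(−1.40/10) = 0.7244
Friis cascade:
  F = 1.143 + (2.931 − 1)/50.12 + (1.380 − 1)/386.4 = 1.182
NF = 10 log₁₀(1.182) = 0.73 dB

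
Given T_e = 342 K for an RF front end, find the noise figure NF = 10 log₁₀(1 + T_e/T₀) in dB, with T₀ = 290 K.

3.38 dB

F = 1 + T_e/T₀ = 1 + 342/290 = 2.17931
NF = 10 log₁₀(2.17931) = 3.38 dB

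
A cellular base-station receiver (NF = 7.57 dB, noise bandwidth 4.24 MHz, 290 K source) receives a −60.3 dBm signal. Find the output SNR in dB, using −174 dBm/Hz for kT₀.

39.9 dB

Noise floor: N = −174 + 10 log₁₀(B) + NF
10 log₁₀(4.24×10⁶) = 66.27 dB
N = −174 + 66.27 + 7.57 = −100.16 dBm
SNR = P_sig − N = −60.3 − (−100.16) = 39.86 dB → 39.9 dB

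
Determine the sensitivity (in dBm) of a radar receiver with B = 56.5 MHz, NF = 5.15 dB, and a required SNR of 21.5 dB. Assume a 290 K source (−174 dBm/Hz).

−69.8 dBm

Sensitivity = −174 + 10 log₁₀(B) + NF + SNR_min
= −174 + 77.52 + 5.15 + 21.5
= −69.83 dBm → −69.8 dBm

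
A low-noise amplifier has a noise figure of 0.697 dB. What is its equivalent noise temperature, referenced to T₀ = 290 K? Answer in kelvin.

50.5 K

F = 10^(0.697/10) = 1.17409
T_e = (F − 1)·T₀ = (1.17409 − 1) × 290 = 50.5 K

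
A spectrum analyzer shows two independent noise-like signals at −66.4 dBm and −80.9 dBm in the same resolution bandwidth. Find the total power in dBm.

−66.2 dBm

Convert to linear, add, convert back:
P₁ = 2.29×10⁻¹⁰ W, P₂ = 8.13×10⁻¹² W
P_tot = 2.37×10⁻¹⁰ W → 10 log₁₀(P_tot / 10⁻³) = −66.2 dBm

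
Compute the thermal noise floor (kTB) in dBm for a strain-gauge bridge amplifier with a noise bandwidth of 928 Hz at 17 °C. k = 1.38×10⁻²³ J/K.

T = 17 °C + 273.15 = 290.15 K
P_n = kTB = 1.38×10⁻²³ × 290.15 × 9.28×10² = 3.72×10⁻¹⁸ W
In dBm: 10 log₁₀(3.72×10⁻¹⁸ / 10⁻³) = −144.3 dBm

−144.3 dBm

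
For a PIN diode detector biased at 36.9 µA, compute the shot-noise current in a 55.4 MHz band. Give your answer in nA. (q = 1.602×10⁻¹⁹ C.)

25.6 nA

I_n = √(2qI·B)
2qI·B = 2 × 1.602×10⁻¹⁹ × 3.69×10⁻⁵ × 5.54×10⁷ = 6.55×10⁻¹⁶ A²
I_n = √(6.55×10⁻¹⁶) = 2.56×10⁻⁸ A = 25.6 nA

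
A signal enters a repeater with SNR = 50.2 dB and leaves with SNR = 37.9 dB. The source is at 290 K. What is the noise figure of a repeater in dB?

12.3 dB

NF (dB) = SNR_in(dB) − SNR_out(dB) when the source is at T₀
NF = 50.2 − 37.9 = 12.3 dB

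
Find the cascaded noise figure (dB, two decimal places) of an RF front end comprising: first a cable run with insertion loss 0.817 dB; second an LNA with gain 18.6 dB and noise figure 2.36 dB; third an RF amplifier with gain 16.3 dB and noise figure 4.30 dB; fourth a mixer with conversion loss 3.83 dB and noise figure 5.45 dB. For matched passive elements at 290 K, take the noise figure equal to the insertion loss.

Convert to linear (a loss of L dB is a gain of −L dB): F_i = 10^(NF_i/10), G_i = 10^(G_i,dB/10)
  Stage 1: F_1 = 10^(0.817/10) = 1.207, G_1 = 10^(−0.817/10) = 0.8285
  Stage 2: F_2 = 10^(2.36/10) = 1.722, G_2 = 10^(18.6/10) = 72.44
  Stage 3: F_3 = 10^(4.30/10) = 2.692, G_3 = 10^(16.3/10) = 42.66
  Stage 4: F_4 = 10^(5.45/10) = 3.508, G_4 = 10^(−3.83/10) = 0.4140
Friis cascade:
  F = 1.207 + (1.722 − 1)/0.8285 + (2.692 − 1)/60.02 + (3.508 − 1)/2560 = 2.107
NF = 10 log₁₀(2.107) = 3.24 dB

3.24 dB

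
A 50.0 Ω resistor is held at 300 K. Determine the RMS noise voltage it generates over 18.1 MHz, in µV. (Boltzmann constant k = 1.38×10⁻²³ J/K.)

3.87 µV

V_n = √(4kTRB)
4kTRB = 4 × 1.38×10⁻²³ × 300 × 5.00×10¹ × 1.81×10⁷ = 1.50×10⁻¹¹ V²
V_n = √(1.50×10⁻¹¹) = 3.87×10⁻⁶ V = 3.87 µV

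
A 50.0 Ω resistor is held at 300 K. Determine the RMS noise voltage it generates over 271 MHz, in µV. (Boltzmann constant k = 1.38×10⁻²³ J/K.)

V_n = √(4kTRB)
4kTRB = 4 × 1.38×10⁻²³ × 300 × 5.00×10¹ × 2.71×10⁸ = 2.24×10⁻¹⁰ V²
V_n = √(2.24×10⁻¹⁰) = 1.50×10⁻⁵ V = 15.0 µV

15.0 µV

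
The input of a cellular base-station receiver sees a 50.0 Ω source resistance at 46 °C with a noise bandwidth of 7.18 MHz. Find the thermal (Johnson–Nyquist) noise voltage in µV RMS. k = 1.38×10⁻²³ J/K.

2.51 µV

T = 46 °C + 273.15 = 319.15 K
V_n = √(4kTRB)
4kTRB = 4 × 1.38×10⁻²³ × 319.15 × 5.00×10¹ × 7.18×10⁶ = 6.32×10⁻¹² V²
V_n = √(6.32×10⁻¹²) = 2.51×10⁻⁶ V = 2.51 µV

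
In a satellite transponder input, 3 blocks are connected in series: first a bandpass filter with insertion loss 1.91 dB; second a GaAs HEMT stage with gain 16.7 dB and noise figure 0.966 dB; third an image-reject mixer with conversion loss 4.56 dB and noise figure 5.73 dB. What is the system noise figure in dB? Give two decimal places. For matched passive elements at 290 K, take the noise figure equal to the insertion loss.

Convert to linear (a loss of L dB is a gain of −L dB): F_i = 10^(NF_i/10), G_i = 10^(G_i,dB/10)
  Stage 1: F_1 = 10^(1.91/10) = 1.552, G_1 = 10^(−1.91/10) = 0.6442
  Stage 2: F_2 = 10^(0.966/10) = 1.249, G_2 = 10^(16.7/10) = 46.77
  Stage 3: F_3 = 10^(5.73/10) = 3.741, G_3 = 10^(−4.56/10) = 0.3499
Friis cascade:
  F = 1.552 + (1.249 − 1)/0.6442 + (3.741 − 1)/30.13 = 2.030
NF = 10 log₁₀(2.030) = 3.08 dB

3.08 dB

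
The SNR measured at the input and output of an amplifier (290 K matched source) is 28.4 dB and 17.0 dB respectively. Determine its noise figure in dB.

NF (dB) = SNR_in(dB) − SNR_out(dB) when the source is at T₀
NF = 28.4 − 17.0 = 11.4 dB

11.4 dB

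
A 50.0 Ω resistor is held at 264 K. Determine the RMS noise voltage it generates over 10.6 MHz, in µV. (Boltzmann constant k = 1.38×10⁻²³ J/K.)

V_n = √(4kTRB)
4kTRB = 4 × 1.38×10⁻²³ × 264 × 5.00×10¹ × 1.06×10⁷ = 7.72×10⁻¹² V²
V_n = √(7.72×10⁻¹²) = 2.78×10⁻⁶ V = 2.78 µV

2.78 µV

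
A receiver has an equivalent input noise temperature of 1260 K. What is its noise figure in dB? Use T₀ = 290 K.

7.28 dB

F = 1 + T_e/T₀ = 1 + 1260/290 = 5.34483
NF = 10 log₁₀(5.34483) = 7.28 dB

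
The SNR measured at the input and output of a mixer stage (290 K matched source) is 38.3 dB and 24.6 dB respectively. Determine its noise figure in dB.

NF (dB) = SNR_in(dB) − SNR_out(dB) when the source is at T₀
NF = 38.3 − 24.6 = 13.7 dB

13.7 dB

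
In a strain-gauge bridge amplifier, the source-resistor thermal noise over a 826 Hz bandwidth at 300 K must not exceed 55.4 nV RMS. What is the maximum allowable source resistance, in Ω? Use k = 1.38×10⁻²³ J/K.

224 Ω

Johnson–Nyquist: V_n = √(4kTRB) ⇒ R = V_n² / (4kTB)
4kTB = 4 × 1.38×10⁻²³ × 300 × 8.26×10² = 1.37×10⁻¹⁷
R = (5.54×10⁻⁸)² / 1.37×10⁻¹⁷ = 2.24×10² Ω = 224 Ω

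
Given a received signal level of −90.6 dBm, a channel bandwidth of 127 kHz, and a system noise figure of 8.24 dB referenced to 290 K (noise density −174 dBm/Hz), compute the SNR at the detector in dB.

Noise floor: N = −174 + 10 log₁₀(B) + NF
10 log₁₀(1.27×10⁵) = 51.04 dB
N = −174 + 51.04 + 8.24 = −114.72 dBm
SNR = P_sig − N = −90.6 − (−114.72) = 24.12 dB → 24.1 dB

24.1 dB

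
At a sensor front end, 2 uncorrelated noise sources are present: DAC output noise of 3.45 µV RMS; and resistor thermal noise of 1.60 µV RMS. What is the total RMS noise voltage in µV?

3.80 µV

Uncorrelated sources add in power (mean-square): V_tot = √(ΣV_i²)
V_tot = √[(3.45×10⁻⁶)² + (1.60×10⁻⁶)²] = 3.80×10⁻⁶ V = 3.80 µV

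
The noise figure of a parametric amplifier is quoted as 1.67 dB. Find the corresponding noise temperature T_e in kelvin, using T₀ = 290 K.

F = 10^(1.67/10) = 1.46893
T_e = (F − 1)·T₀ = (1.46893 − 1) × 290 = 136 K

136 K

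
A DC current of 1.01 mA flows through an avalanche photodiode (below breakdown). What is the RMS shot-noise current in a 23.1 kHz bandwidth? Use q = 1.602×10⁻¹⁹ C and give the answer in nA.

2.73 nA

I_n = √(2qI·B)
2qI·B = 2 × 1.602×10⁻¹⁹ × 1.01×10⁻³ × 2.31×10⁴ = 7.48×10⁻¹⁸ A²
I_n = √(7.48×10⁻¹⁸) = 2.73×10⁻⁹ A = 2.73 nA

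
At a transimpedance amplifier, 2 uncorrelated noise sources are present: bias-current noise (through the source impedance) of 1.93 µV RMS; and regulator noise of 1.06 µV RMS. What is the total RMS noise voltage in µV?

2.20 µV

Uncorrelated sources add in power (mean-square): V_tot = √(ΣV_i²)
V_tot = √[(1.93×10⁻⁶)² + (1.06×10⁻⁶)²] = 2.20×10⁻⁶ V = 2.20 µV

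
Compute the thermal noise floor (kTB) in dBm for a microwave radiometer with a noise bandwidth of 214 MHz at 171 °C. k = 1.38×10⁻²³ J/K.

−88.8 dBm

T = 171 °C + 273.15 = 444.15 K
P_n = kTB = 1.38×10⁻²³ × 444.15 × 2.14×10⁸ = 1.31×10⁻¹² W
In dBm: 10 log₁₀(1.31×10⁻¹² / 10⁻³) = −88.8 dBm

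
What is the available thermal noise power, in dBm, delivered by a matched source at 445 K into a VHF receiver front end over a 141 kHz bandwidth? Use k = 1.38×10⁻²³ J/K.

P_n = kTB = 1.38×10⁻²³ × 445 × 1.41×10⁵ = 8.66×10⁻¹⁶ W
In dBm: 10 log₁₀(8.66×10⁻¹⁶ / 10⁻³) = −120.6 dBm

−120.6 dBm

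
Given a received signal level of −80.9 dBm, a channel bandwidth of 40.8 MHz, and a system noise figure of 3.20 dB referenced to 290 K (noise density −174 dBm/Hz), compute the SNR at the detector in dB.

13.8 dB

Noise floor: N = −174 + 10 log₁₀(B) + NF
10 log₁₀(4.08×10⁷) = 76.11 dB
N = −174 + 76.11 + 3.20 = −94.69 dBm
SNR = P_sig − N = −80.9 − (−94.69) = 13.79 dB → 13.8 dB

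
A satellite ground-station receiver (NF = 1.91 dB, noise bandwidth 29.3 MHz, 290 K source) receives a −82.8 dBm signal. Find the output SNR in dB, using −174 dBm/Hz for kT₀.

14.6 dB

Noise floor: N = −174 + 10 log₁₀(B) + NF
10 log₁₀(2.93×10⁷) = 74.67 dB
N = −174 + 74.67 + 1.91 = −97.42 dBm
SNR = P_sig − N = −82.8 − (−97.42) = 14.62 dB → 14.6 dB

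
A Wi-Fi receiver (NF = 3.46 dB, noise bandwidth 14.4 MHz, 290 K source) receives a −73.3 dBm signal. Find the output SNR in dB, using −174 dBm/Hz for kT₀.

Noise floor: N = −174 + 10 log₁₀(B) + NF
10 log₁₀(1.44×10⁷) = 71.58 dB
N = −174 + 71.58 + 3.46 = −98.96 dBm
SNR = P_sig − N = −73.3 − (−98.96) = 25.66 dB → 25.7 dB

25.7 dB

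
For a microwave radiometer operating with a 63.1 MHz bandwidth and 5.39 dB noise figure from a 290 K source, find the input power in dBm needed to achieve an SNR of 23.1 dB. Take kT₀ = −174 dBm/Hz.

Sensitivity = −174 + 10 log₁₀(B) + NF + SNR_min
= −174 + 78 + 5.39 + 23.1
= −67.51 dBm → −67.5 dBm

−67.5 dBm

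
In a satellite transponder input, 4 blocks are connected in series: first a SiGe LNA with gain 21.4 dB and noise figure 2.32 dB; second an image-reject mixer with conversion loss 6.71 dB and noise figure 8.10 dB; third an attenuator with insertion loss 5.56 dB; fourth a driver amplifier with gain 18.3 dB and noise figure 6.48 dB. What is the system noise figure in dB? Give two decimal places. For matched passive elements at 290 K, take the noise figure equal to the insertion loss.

Convert to linear (a loss of L dB is a gain of −L dB): F_i = 10^(NF_i/10), G_i = 10^(G_i,dB/10)
  Stage 1: F_1 = 10^(2.32/10) = 1.706, G_1 = 10^(21.4/10) = 138.0
  Stage 2: F_2 = 10^(8.10/10) = 6.457, G_2 = 10^(−6.71/10) = 0.2133
  Stage 3: F_3 = 10^(5.56/10) = 3.597, G_3 = 10^(−5.56/10) = 0.2780
  Stage 4: F_4 = 10^(6.48/10) = 4.446, G_4 = 10^(18.3/10) = 67.61
Friis cascade:
  F = 1.706 + (6.457 − 1)/138.0 + (3.597 − 1)/29.44 + (4.446 − 1)/8.185 = 2.255
NF = 10 log₁₀(2.255) = 3.53 dB

3.53 dB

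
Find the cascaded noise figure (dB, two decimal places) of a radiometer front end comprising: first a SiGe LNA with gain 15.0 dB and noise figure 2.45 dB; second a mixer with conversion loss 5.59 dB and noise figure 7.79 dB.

Convert to linear (a loss of L dB is a gain of −L dB): F_i = 10^(NF_i/10), G_i = 10^(G_i,dB/10)
  Stage 1: F_1 = 10^(2.45/10) = 1.758, G_1 = 10^(15.0/10) = 31.62
  Stage 2: F_2 = 10^(7.79/10) = 6.012, G_2 = 10^(−5.59/10) = 0.2761
Friis cascade:
  F = 1.758 + (6.012 − 1)/31.62 = 1.916
NF = 10 log₁₀(1.916) = 2.82 dB

2.82 dB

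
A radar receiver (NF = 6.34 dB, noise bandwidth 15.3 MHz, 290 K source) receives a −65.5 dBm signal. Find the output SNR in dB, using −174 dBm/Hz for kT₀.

Noise floor: N = −174 + 10 log₁₀(B) + NF
10 log₁₀(1.53×10⁷) = 71.85 dB
N = −174 + 71.85 + 6.34 = −95.81 dBm
SNR = P_sig − N = −65.5 − (−95.81) = 30.31 dB → 30.3 dB

30.3 dB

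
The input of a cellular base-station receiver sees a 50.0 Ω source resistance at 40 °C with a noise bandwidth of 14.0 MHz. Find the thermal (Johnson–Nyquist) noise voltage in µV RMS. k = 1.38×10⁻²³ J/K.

T = 40 °C + 273.15 = 313.15 K
V_n = √(4kTRB)
4kTRB = 4 × 1.38×10⁻²³ × 313.15 × 5.00×10¹ × 1.40×10⁷ = 1.21×10⁻¹¹ V²
V_n = √(1.21×10⁻¹¹) = 3.48×10⁻⁶ V = 3.48 µV

3.48 µV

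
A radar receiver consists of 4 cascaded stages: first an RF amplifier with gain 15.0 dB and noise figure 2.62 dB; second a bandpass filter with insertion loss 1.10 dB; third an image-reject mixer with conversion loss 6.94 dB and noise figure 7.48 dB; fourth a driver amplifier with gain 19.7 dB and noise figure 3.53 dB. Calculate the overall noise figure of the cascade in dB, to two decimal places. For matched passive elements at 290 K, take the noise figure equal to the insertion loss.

3.57 dB

Convert to linear (a loss of L dB is a gain of −L dB): F_i = 10^(NF_i/10), G_i = 10^(G_i,dB/10)
  Stage 1: F_1 = 10^(2.62/10) = 1.828, G_1 = 10^(15.0/10) = 31.62
  Stage 2: F_2 = 10^(1.10/10) = 1.288, G_2 = 10^(−1.10/10) = 0.7762
  Stage 3: F_3 = 10^(7.48/10) = 5.598, G_3 = 10^(−6.94/10) = 0.2023
  Stage 4: F_4 = 10^(3.53/10) = 2.254, G_4 = 10^(19.7/10) = 93.33
Friis cascade:
  F = 1.828 + (1.288 − 1)/31.62 + (5.598 − 1)/24.55 + (2.254 − 1)/4.966 = 2.277
NF = 10 log₁₀(2.277) = 3.57 dB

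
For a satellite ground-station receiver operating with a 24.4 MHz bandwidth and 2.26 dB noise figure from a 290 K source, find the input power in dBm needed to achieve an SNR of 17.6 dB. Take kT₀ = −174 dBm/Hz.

−80.3 dBm

Sensitivity = −174 + 10 log₁₀(B) + NF + SNR_min
= −174 + 73.87 + 2.26 + 17.6
= −80.27 dBm → −80.3 dBm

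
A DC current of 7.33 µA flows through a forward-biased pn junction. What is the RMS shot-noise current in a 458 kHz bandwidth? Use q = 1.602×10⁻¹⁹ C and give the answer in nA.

1.04 nA

I_n = √(2qI·B)
2qI·B = 2 × 1.602×10⁻¹⁹ × 7.33×10⁻⁶ × 4.58×10⁵ = 1.08×10⁻¹⁸ A²
I_n = √(1.08×10⁻¹⁸) = 1.04×10⁻⁹ A = 1.04 nA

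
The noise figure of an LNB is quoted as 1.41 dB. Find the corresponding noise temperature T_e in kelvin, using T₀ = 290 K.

F = 10^(1.41/10) = 1.38357
T_e = (F − 1)·T₀ = (1.38357 − 1) × 290 = 111 K

111 K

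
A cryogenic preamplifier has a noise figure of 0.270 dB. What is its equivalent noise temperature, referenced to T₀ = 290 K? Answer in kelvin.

F = 10^(0.270/10) = 1.06414
T_e = (F − 1)·T₀ = (1.06414 − 1) × 290 = 18.6 K

18.6 K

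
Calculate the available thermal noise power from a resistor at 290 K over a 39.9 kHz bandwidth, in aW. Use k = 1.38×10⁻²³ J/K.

P_n = kTB = 1.38×10⁻²³ × 290 × 3.99×10⁴ = 1.60×10⁻¹⁶ W = 160 aW

160 aW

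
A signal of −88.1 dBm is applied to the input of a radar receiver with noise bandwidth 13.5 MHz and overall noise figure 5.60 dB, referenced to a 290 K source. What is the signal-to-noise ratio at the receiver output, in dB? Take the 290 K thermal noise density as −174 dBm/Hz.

9.0 dB

Noise floor: N = −174 + 10 log₁₀(B) + NF
10 log₁₀(1.35×10⁷) = 71.3 dB
N = −174 + 71.3 + 5.60 = −97.10 dBm
SNR = P_sig − N = −88.1 − (−97.10) = 9.00 dB → 9.0 dB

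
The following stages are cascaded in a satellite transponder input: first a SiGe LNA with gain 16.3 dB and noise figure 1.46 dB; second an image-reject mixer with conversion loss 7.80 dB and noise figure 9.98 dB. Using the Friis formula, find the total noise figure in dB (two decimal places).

Convert to linear (a loss of L dB is a gain of −L dB): F_i = 10^(NF_i/10), G_i = 10^(G_i,dB/10)
  Stage 1: F_1 = 10^(1.46/10) = 1.400, G_1 = 10^(16.3/10) = 42.66
  Stage 2: F_2 = 10^(9.98/10) = 9.954, G_2 = 10^(−7.80/10) = 0.1660
Friis cascade:
  F = 1.400 + (9.954 − 1)/42.66 = 1.609
NF = 10 log₁₀(1.609) = 2.07 dB

2.07 dB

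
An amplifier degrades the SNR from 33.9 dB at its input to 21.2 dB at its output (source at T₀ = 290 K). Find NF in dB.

12.7 dB

NF (dB) = SNR_in(dB) − SNR_out(dB) when the source is at T₀
NF = 33.9 − 21.2 = 12.7 dB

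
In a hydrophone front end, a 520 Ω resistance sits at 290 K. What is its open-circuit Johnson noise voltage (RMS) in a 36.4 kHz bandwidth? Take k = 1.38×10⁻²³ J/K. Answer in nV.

V_n = √(4kTRB)
4kTRB = 4 × 1.38×10⁻²³ × 290 × 5.20×10² × 3.64×10⁴ = 3.03×10⁻¹³ V²
V_n = √(3.03×10⁻¹³) = 5.50×10⁻⁷ V = 550 nV

550 nV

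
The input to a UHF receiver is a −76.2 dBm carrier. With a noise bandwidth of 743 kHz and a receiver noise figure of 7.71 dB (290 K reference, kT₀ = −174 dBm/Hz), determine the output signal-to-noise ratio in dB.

Noise floor: N = −174 + 10 log₁₀(B) + NF
10 log₁₀(7.43×10⁵) = 58.71 dB
N = −174 + 58.71 + 7.71 = −107.58 dBm
SNR = P_sig − N = −76.2 − (−107.58) = 31.38 dB → 31.4 dB

31.4 dB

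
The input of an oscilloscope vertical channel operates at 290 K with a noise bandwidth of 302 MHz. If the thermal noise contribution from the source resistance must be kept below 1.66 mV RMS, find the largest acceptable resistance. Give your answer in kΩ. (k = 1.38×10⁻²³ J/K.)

570 kΩ

Johnson–Nyquist: V_n = √(4kTRB) ⇒ R = V_n² / (4kTB)
4kTB = 4 × 1.38×10⁻²³ × 290 × 3.02×10⁸ = 4.83×10⁻¹²
R = (1.66×10⁻³)² / 4.83×10⁻¹² = 5.70×10⁵ Ω = 570 kΩ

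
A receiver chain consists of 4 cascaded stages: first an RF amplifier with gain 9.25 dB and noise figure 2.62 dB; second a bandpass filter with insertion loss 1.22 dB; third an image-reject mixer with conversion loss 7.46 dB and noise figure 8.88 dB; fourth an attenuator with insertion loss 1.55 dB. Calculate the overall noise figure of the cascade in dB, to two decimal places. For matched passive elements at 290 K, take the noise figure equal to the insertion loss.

Convert to linear (a loss of L dB is a gain of −L dB): F_i = 10^(NF_i/10), G_i = 10^(G_i,dB/10)
  Stage 1: F_1 = 10^(2.62/10) = 1.828, G_1 = 10^(9.25/10) = 8.414
  Stage 2: F_2 = 10^(1.22/10) = 1.324, G_2 = 10^(−1.22/10) = 0.7551
  Stage 3: F_3 = 10^(8.88/10) = 7.727, G_3 = 10^(−7.46/10) = 0.1795
  Stage 4: F_4 = 10^(1.55/10) = 1.429, G_4 = 10^(−1.55/10) = 0.6998
Friis cascade:
  F = 1.828 + (1.324 − 1)/8.414 + (7.727 − 1)/6.353 + (1.429 − 1)/1.140 = 3.302
NF = 10 log₁₀(3.302) = 5.19 dB

5.19 dB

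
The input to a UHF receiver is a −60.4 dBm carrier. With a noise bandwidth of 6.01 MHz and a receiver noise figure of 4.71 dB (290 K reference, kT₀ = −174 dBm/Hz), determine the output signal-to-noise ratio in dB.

41.1 dB

Noise floor: N = −174 + 10 log₁₀(B) + NF
10 log₁₀(6.01×10⁶) = 67.79 dB
N = −174 + 67.79 + 4.71 = −101.50 dBm
SNR = P_sig − N = −60.4 − (−101.50) = 41.10 dB → 41.1 dB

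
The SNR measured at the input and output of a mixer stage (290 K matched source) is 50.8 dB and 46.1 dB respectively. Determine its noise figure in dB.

NF (dB) = SNR_in(dB) − SNR_out(dB) when the source is at T₀
NF = 50.8 − 46.1 = 4.7 dB

4.7 dB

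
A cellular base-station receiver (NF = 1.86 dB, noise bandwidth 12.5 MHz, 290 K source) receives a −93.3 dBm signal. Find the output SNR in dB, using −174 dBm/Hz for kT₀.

7.9 dB

Noise floor: N = −174 + 10 log₁₀(B) + NF
10 log₁₀(1.25×10⁷) = 70.97 dB
N = −174 + 70.97 + 1.86 = −101.17 dBm
SNR = P_sig − N = −93.3 − (−101.17) = 7.87 dB → 7.9 dB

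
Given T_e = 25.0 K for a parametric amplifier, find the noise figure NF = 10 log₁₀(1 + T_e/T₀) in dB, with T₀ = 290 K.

F = 1 + T_e/T₀ = 1 + 25.0/290 = 1.08621
NF = 10 log₁₀(1.08621) = 0.359 dB

0.359 dB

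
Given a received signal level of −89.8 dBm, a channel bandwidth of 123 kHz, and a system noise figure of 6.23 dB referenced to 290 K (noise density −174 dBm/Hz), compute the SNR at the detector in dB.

27.1 dB

Noise floor: N = −174 + 10 log₁₀(B) + NF
10 log₁₀(1.23×10⁵) = 50.9 dB
N = −174 + 50.9 + 6.23 = −116.87 dBm
SNR = P_sig − N = −89.8 − (−116.87) = 27.07 dB → 27.1 dB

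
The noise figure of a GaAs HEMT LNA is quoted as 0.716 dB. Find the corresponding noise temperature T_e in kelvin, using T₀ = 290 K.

F = 10^(0.716/10) = 1.17923
T_e = (F − 1)·T₀ = (1.17923 − 1) × 290 = 52.0 K

52.0 K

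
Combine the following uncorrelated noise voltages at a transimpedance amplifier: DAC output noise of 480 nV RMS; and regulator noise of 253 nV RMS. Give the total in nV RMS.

543 nV

Uncorrelated sources add in power (mean-square): V_tot = √(ΣV_i²)
V_tot = √[(4.80×10⁻⁷)² + (2.53×10⁻⁷)²] = 5.43×10⁻⁷ V = 543 nV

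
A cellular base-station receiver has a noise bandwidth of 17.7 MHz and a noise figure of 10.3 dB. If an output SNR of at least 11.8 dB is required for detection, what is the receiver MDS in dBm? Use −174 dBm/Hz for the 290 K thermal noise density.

−79.4 dBm

Sensitivity = −174 + 10 log₁₀(B) + NF + SNR_min
= −174 + 72.48 + 10.3 + 11.8
= −79.42 dBm → −79.4 dBm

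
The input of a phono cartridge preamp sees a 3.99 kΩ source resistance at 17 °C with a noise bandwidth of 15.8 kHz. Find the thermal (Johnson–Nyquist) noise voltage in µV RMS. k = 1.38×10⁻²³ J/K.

1.00 µV

T = 17 °C + 273.15 = 290.15 K
V_n = √(4kTRB)
4kTRB = 4 × 1.38×10⁻²³ × 290.15 × 3.99×10³ × 1.58×10⁴ = 1.01×10⁻¹² V²
V_n = √(1.01×10⁻¹²) = 1.00×10⁻⁶ V = 1.00 µV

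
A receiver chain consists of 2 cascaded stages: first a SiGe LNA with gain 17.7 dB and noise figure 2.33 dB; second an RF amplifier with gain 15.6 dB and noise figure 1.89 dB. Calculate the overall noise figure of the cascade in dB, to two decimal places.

2.35 dB

Convert to linear (a loss of L dB is a gain of −L dB): F_i = 10^(NF_i/10), G_i = 10^(G_i,dB/10)
  Stage 1: F_1 = 10^(2.33/10) = 1.710, G_1 = 10^(17.7/10) = 58.88
  Stage 2: F_2 = 10^(1.89/10) = 1.545, G_2 = 10^(15.6/10) = 36.31
Friis cascade:
  F = 1.710 + (1.545 − 1)/58.88 = 1.719
NF = 10 log₁₀(1.719) = 2.35 dB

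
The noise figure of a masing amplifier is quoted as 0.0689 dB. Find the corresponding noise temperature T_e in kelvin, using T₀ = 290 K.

4.64 K

F = 10^(0.0689/10) = 1.01599
T_e = (F − 1)·T₀ = (1.01599 − 1) × 290 = 4.64 K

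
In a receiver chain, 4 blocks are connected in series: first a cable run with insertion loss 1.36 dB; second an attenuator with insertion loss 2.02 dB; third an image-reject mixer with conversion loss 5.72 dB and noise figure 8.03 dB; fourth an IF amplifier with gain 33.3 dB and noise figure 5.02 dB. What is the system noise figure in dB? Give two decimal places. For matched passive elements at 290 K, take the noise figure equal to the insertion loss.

14.99 dB

Convert to linear (a loss of L dB is a gain of −L dB): F_i = 10^(NF_i/10), G_i = 10^(G_i,dB/10)
  Stage 1: F_1 = 10^(1.36/10) = 1.368, G_1 = 10^(−1.36/10) = 0.7311
  Stage 2: F_2 = 10^(2.02/10) = 1.592, G_2 = 10^(−2.02/10) = 0.6281
  Stage 3: F_3 = 10^(8.03/10) = 6.353, G_3 = 10^(−5.72/10) = 0.2679
  Stage 4: F_4 = 10^(5.02/10) = 3.177, G_4 = 10^(33.3/10) = 2138
Friis cascade:
  F = 1.368 + (1.592 − 1)/0.7311 + (6.353 − 1)/0.4592 + (3.177 − 1)/0.1230 = 31.53
NF = 10 log₁₀(31.53) = 14.99 dB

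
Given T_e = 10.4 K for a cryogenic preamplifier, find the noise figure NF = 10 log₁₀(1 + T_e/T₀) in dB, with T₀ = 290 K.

F = 1 + T_e/T₀ = 1 + 10.4/290 = 1.03586
NF = 10 log₁₀(1.03586) = 0.153 dB

0.153 dB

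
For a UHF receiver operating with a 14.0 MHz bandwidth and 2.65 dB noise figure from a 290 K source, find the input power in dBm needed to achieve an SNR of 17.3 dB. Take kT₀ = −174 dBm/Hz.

−82.6 dBm

Sensitivity = −174 + 10 log₁₀(B) + NF + SNR_min
= −174 + 71.46 + 2.65 + 17.3
= −82.59 dBm → −82.6 dBm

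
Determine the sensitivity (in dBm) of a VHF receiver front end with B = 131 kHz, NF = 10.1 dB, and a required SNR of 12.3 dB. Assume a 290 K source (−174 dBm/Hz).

−100.4 dBm

Sensitivity = −174 + 10 log₁₀(B) + NF + SNR_min
= −174 + 51.17 + 10.1 + 12.3
= −100.43 dBm → −100.4 dBm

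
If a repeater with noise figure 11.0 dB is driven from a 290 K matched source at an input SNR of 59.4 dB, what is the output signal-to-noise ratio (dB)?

48.4 dB

By definition F = SNR_in/SNR_out, so in dB: SNR_out = SNR_in − NF
SNR_out = 59.4 − 11.0 = 48.4 dB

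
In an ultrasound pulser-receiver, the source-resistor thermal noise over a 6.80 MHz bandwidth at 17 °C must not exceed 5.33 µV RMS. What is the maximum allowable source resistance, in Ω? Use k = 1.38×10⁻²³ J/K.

261 Ω

T = 17 °C + 273.15 = 290.15 K
Johnson–Nyquist: V_n = √(4kTRB) ⇒ R = V_n² / (4kTB)
4kTB = 4 × 1.38×10⁻²³ × 290.15 × 6.80×10⁶ = 1.09×10⁻¹³
R = (5.33×10⁻⁶)² / 1.09×10⁻¹³ = 2.61×10² Ω = 261 Ω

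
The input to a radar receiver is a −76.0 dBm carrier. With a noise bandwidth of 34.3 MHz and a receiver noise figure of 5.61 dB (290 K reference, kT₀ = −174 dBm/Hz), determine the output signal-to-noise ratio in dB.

17.0 dB

Noise floor: N = −174 + 10 log₁₀(B) + NF
10 log₁₀(3.43×10⁷) = 75.35 dB
N = −174 + 75.35 + 5.61 = −93.04 dBm
SNR = P_sig − N = −76.0 − (−93.04) = 17.04 dB → 17.0 dB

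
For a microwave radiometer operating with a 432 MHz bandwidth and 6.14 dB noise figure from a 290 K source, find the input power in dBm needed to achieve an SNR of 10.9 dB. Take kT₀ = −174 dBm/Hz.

−70.6 dBm

Sensitivity = −174 + 10 log₁₀(B) + NF + SNR_min
= −174 + 86.35 + 6.14 + 10.9
= −70.61 dBm → −70.6 dBm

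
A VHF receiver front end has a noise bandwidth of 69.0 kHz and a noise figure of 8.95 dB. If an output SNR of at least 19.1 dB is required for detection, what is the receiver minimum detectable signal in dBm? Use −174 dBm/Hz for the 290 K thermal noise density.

Sensitivity = −174 + 10 log₁₀(B) + NF + SNR_min
= −174 + 48.39 + 8.95 + 19.1
= −97.56 dBm → −97.6 dBm

−97.6 dBm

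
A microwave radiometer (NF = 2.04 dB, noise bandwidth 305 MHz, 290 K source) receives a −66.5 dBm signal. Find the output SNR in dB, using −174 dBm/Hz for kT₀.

Noise floor: N = −174 + 10 log₁₀(B) + NF
10 log₁₀(3.05×10⁸) = 84.84 dB
N = −174 + 84.84 + 2.04 = −87.12 dBm
SNR = P_sig − N = −66.5 − (−87.12) = 20.62 dB → 20.6 dB

20.6 dB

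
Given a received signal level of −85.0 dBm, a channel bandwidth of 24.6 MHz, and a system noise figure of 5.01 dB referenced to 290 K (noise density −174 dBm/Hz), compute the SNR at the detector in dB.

Noise floor: N = −174 + 10 log₁₀(B) + NF
10 log₁₀(2.46×10⁷) = 73.91 dB
N = −174 + 73.91 + 5.01 = −95.08 dBm
SNR = P_sig − N = −85.0 − (−95.08) = 10.08 dB → 10.1 dB

10.1 dB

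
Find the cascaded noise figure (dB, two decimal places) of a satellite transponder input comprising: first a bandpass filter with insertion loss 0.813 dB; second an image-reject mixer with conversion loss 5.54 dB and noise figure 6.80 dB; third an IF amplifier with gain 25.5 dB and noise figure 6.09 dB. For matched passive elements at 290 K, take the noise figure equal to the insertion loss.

12.79 dB

Convert to linear (a loss of L dB is a gain of −L dB): F_i = 10^(NF_i/10), G_i = 10^(G_i,dB/10)
  Stage 1: F_1 = 10^(0.813/10) = 1.206, G_1 = 10^(−0.813/10) = 0.8293
  Stage 2: F_2 = 10^(6.80/10) = 4.786, G_2 = 10^(−5.54/10) = 0.2793
  Stage 3: F_3 = 10^(6.09/10) = 4.064, G_3 = 10^(25.5/10) = 354.8
Friis cascade:
  F = 1.206 + (4.786 − 1)/0.8293 + (4.064 − 1)/0.2316 = 19.00
NF = 10 log₁₀(19.00) = 12.79 dB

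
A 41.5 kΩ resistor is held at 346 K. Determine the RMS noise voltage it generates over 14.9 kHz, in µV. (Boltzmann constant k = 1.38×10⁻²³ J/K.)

3.44 µV

V_n = √(4kTRB)
4kTRB = 4 × 1.38×10⁻²³ × 346 × 4.15×10⁴ × 1.49×10⁴ = 1.18×10⁻¹¹ V²
V_n = √(1.18×10⁻¹¹) = 3.44×10⁻⁶ V = 3.44 µV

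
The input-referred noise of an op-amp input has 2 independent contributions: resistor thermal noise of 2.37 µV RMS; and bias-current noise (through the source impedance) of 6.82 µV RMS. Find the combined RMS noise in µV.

7.22 µV

Uncorrelated sources add in power (mean-square): V_tot = √(ΣV_i²)
V_tot = √[(2.37×10⁻⁶)² + (6.82×10⁻⁶)²] = 7.22×10⁻⁶ V = 7.22 µV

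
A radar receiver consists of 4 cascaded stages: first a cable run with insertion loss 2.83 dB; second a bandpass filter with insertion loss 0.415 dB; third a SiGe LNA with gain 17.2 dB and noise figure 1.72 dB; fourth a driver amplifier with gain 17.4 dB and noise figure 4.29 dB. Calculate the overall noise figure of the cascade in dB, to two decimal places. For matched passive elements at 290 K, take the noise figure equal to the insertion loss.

Convert to linear (a loss of L dB is a gain of −L dB): F_i = 10^(NF_i/10), G_i = 10^(G_i,dB/10)
  Stage 1: F_1 = 10^(2.83/10) = 1.919, G_1 = 10^(−2.83/10) = 0.5212
  Stage 2: F_2 = 10^(0.415/10) = 1.100, G_2 = 10^(−0.415/10) = 0.9089
  Stage 3: F_3 = 10^(1.72/10) = 1.486, G_3 = 10^(17.2/10) = 52.48
  Stage 4: F_4 = 10^(4.29/10) = 2.685, G_4 = 10^(17.4/10) = 54.95
Friis cascade:
  F = 1.919 + (1.100 − 1)/0.5212 + (1.486 − 1)/0.4737 + (2.685 − 1)/24.86 = 3.205
NF = 10 log₁₀(3.205) = 5.06 dB

5.06 dB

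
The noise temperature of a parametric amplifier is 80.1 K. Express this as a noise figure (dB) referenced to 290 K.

1.06 dB

F = 1 + T_e/T₀ = 1 + 80.1/290 = 1.27621
NF = 10 log₁₀(1.27621) = 1.06 dB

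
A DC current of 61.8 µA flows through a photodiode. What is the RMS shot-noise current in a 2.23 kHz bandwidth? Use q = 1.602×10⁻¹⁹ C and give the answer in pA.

210 pA

I_n = √(2qI·B)
2qI·B = 2 × 1.602×10⁻¹⁹ × 6.18×10⁻⁵ × 2.23×10³ = 4.42×10⁻²⁰ A²
I_n = √(4.42×10⁻²⁰) = 2.10×10⁻¹⁰ A = 210 pA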